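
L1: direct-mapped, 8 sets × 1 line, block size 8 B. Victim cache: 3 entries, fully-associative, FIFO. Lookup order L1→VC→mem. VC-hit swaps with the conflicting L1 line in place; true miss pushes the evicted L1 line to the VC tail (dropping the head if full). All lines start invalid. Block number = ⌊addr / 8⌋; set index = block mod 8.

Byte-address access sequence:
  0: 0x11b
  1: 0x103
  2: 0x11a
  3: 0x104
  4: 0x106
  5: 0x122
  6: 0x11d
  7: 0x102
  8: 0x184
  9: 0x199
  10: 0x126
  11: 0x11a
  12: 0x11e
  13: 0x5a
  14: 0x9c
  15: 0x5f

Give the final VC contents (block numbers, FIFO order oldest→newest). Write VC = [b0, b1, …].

VC = [51, 35, 19]

  [0] addr=0x11b blk=35 s=3: MISS | VC []
  [1] addr=0x103 blk=32 s=0: MISS | VC []
  [2] addr=0x11a blk=35 s=3: L1-HIT | VC []
  [3] addr=0x104 blk=32 s=0: L1-HIT | VC []
  [4] addr=0x106 blk=32 s=0: L1-HIT | VC []
  [5] addr=0x122 blk=36 s=4: MISS | VC []
  [6] addr=0x11d blk=35 s=3: L1-HIT | VC []
  [7] addr=0x102 blk=32 s=0: L1-HIT | VC []
  [8] addr=0x184 blk=48 s=0: MISS | VC [32]
  [9] addr=0x199 blk=51 s=3: MISS | VC [32, 35]
  [10] addr=0x126 blk=36 s=4: L1-HIT | VC [32, 35]
  [11] addr=0x11a blk=35 s=3: VC-HIT | VC [32, 51]
  [12] addr=0x11e blk=35 s=3: L1-HIT | VC [32, 51]
  [13] addr=0x5a blk=11 s=3: MISS | VC [32, 51, 35]
  [14] addr=0x9c blk=19 s=3: MISS | VC [51, 35, 11]
  [15] addr=0x5f blk=11 s=3: VC-HIT | VC [51, 35, 19]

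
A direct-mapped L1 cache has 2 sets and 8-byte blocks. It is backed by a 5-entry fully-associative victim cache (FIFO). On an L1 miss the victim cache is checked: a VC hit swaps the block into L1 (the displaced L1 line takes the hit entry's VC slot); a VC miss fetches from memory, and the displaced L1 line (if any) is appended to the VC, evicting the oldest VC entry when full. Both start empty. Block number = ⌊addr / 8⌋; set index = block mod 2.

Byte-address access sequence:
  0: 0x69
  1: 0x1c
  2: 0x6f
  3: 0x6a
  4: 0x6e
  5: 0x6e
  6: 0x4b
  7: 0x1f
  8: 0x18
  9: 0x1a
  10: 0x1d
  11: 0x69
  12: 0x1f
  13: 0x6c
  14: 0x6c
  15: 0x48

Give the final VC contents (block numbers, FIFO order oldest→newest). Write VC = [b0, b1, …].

#0 0x69→b13/s1 MISS; vc=[]
#1 0x1c→b3/s1 MISS; vc=[13]
#2 0x6f→b13/s1 VC-HIT; vc=[3]
#3 0x6a→b13/s1 L1-HIT; vc=[3]
#4 0x6e→b13/s1 L1-HIT; vc=[3]
#5 0x6e→b13/s1 L1-HIT; vc=[3]
#6 0x4b→b9/s1 MISS; vc=[3,13]
#7 0x1f→b3/s1 VC-HIT; vc=[9,13]
#8 0x18→b3/s1 L1-HIT; vc=[9,13]
#9 0x1a→b3/s1 L1-HIT; vc=[9,13]
#10 0x1d→b3/s1 L1-HIT; vc=[9,13]
#11 0x69→b13/s1 VC-HIT; vc=[9,3]
#12 0x1f→b3/s1 VC-HIT; vc=[9,13]
#13 0x6c→b13/s1 VC-HIT; vc=[9,3]
#14 0x6c→b13/s1 L1-HIT; vc=[9,3]
#15 0x48→b9/s1 VC-HIT; vc=[13,3]

VC = [13, 3]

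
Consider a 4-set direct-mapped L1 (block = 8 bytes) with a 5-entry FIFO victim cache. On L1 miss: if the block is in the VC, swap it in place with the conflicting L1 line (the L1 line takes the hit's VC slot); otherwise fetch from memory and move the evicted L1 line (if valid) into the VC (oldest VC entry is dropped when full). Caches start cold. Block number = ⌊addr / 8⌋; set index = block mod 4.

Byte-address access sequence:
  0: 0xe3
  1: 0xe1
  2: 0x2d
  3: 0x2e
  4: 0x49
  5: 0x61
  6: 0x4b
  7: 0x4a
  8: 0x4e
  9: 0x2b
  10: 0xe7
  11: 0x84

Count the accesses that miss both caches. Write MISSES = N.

0: 0xe3 (blk 28, set 0) → MISS  vc=[]
1: 0xe1 (blk 28, set 0) → L1-HIT  vc=[]
2: 0x2d (blk 5, set 1) → MISS  vc=[]
3: 0x2e (blk 5, set 1) → L1-HIT  vc=[]
4: 0x49 (blk 9, set 1) → MISS  vc=[5]
5: 0x61 (blk 12, set 0) → MISS  vc=[5, 28]
6: 0x4b (blk 9, set 1) → L1-HIT  vc=[5, 28]
7: 0x4a (blk 9, set 1) → L1-HIT  vc=[5, 28]
8: 0x4e (blk 9, set 1) → L1-HIT  vc=[5, 28]
9: 0x2b (blk 5, set 1) → VC-HIT  vc=[9, 28]
10: 0xe7 (blk 28, set 0) → VC-HIT  vc=[9, 12]
11: 0x84 (blk 16, set 0) → MISS  vc=[9, 12, 28]

MISSES = 5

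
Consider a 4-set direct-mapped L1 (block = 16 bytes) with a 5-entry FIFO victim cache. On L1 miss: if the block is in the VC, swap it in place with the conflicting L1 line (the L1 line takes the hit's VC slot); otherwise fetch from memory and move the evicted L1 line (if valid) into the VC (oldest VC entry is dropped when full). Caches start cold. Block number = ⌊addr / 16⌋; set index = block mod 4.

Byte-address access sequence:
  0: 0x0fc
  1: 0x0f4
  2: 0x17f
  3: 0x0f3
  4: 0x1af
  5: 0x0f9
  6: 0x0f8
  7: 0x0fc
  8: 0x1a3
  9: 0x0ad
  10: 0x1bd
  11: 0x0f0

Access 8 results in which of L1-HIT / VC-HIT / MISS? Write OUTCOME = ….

OUTCOME = L1-HIT

0: 0xfc (blk 15, set 3) → MISS  vc=[]
1: 0xf4 (blk 15, set 3) → L1-HIT  vc=[]
2: 0x17f (blk 23, set 3) → MISS  vc=[15]
3: 0xf3 (blk 15, set 3) → VC-HIT  vc=[23]
4: 0x1af (blk 26, set 2) → MISS  vc=[23]
5: 0xf9 (blk 15, set 3) → L1-HIT  vc=[23]
6: 0xf8 (blk 15, set 3) → L1-HIT  vc=[23]
7: 0xfc (blk 15, set 3) → L1-HIT  vc=[23]
8: 0x1a3 (blk 26, set 2) → L1-HIT  vc=[23]
9: 0xad (blk 10, set 2) → MISS  vc=[23, 26]
10: 0x1bd (blk 27, set 3) → MISS  vc=[23, 26, 15]
11: 0xf0 (blk 15, set 3) → VC-HIT  vc=[23, 26, 27]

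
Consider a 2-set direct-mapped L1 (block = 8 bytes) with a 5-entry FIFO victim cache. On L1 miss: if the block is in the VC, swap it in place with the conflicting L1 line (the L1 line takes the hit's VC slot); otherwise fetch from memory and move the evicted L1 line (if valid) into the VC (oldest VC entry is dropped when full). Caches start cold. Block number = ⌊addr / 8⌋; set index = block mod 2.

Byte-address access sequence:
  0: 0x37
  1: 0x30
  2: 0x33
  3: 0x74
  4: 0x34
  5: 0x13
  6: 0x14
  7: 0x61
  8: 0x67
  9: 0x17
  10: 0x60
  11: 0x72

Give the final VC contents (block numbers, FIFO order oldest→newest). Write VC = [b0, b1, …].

VC = [12, 6, 2]

#0 0x37→b6/s0 MISS; vc=[]
#1 0x30→b6/s0 L1-HIT; vc=[]
#2 0x33→b6/s0 L1-HIT; vc=[]
#3 0x74→b14/s0 MISS; vc=[6]
#4 0x34→b6/s0 VC-HIT; vc=[14]
#5 0x13→b2/s0 MISS; vc=[14,6]
#6 0x14→b2/s0 L1-HIT; vc=[14,6]
#7 0x61→b12/s0 MISS; vc=[14,6,2]
#8 0x67→b12/s0 L1-HIT; vc=[14,6,2]
#9 0x17→b2/s0 VC-HIT; vc=[14,6,12]
#10 0x60→b12/s0 VC-HIT; vc=[14,6,2]
#11 0x72→b14/s0 VC-HIT; vc=[12,6,2]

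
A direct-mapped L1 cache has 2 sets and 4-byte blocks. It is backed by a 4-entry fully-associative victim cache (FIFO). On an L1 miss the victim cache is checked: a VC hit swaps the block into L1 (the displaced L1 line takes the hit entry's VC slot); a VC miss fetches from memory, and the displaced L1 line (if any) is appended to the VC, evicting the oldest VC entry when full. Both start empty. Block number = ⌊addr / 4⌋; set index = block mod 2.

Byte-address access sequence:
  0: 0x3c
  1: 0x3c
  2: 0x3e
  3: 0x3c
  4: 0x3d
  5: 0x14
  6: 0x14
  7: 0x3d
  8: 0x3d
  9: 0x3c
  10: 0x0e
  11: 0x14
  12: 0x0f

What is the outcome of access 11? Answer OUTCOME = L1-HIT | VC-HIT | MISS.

OUTCOME = VC-HIT

0: 0x3c (blk 15, set 1) → MISS  vc=[]
1: 0x3c (blk 15, set 1) → L1-HIT  vc=[]
2: 0x3e (blk 15, set 1) → L1-HIT  vc=[]
3: 0x3c (blk 15, set 1) → L1-HIT  vc=[]
4: 0x3d (blk 15, set 1) → L1-HIT  vc=[]
5: 0x14 (blk 5, set 1) → MISS  vc=[15]
6: 0x14 (blk 5, set 1) → L1-HIT  vc=[15]
7: 0x3d (blk 15, set 1) → VC-HIT  vc=[5]
8: 0x3d (blk 15, set 1) → L1-HIT  vc=[5]
9: 0x3c (blk 15, set 1) → L1-HIT  vc=[5]
10: 0xe (blk 3, set 1) → MISS  vc=[5, 15]
11: 0x14 (blk 5, set 1) → VC-HIT  vc=[3, 15]
12: 0xf (blk 3, set 1) → VC-HIT  vc=[5, 15]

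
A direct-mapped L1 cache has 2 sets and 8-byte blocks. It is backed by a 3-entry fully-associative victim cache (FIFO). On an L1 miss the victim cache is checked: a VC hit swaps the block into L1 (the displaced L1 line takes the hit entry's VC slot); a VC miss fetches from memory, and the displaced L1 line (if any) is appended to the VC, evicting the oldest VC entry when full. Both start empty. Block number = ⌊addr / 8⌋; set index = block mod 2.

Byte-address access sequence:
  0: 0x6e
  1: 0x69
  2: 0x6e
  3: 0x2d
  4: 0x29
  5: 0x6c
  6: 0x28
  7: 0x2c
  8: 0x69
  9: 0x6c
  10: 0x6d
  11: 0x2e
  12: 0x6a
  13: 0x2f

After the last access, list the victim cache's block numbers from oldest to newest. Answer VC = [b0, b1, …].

#0 0x6e→b13/s1 MISS; vc=[]
#1 0x69→b13/s1 L1-HIT; vc=[]
#2 0x6e→b13/s1 L1-HIT; vc=[]
#3 0x2d→b5/s1 MISS; vc=[13]
#4 0x29→b5/s1 L1-HIT; vc=[13]
#5 0x6c→b13/s1 VC-HIT; vc=[5]
#6 0x28→b5/s1 VC-HIT; vc=[13]
#7 0x2c→b5/s1 L1-HIT; vc=[13]
#8 0x69→b13/s1 VC-HIT; vc=[5]
#9 0x6c→b13/s1 L1-HIT; vc=[5]
#10 0x6d→b13/s1 L1-HIT; vc=[5]
#11 0x2e→b5/s1 VC-HIT; vc=[13]
#12 0x6a→b13/s1 VC-HIT; vc=[5]
#13 0x2f→b5/s1 VC-HIT; vc=[13]

VC = [13]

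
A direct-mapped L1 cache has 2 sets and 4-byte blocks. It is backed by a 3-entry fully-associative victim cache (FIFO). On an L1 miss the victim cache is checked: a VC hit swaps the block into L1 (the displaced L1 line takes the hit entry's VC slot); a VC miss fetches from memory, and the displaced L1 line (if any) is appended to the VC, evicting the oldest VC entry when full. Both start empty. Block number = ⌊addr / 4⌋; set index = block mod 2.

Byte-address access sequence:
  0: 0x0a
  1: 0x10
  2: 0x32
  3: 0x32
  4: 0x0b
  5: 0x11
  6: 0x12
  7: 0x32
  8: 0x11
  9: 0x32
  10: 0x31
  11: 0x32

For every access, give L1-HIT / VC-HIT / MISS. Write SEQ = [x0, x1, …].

SEQ = [MISS, MISS, MISS, L1-HIT, VC-HIT, VC-HIT, L1-HIT, VC-HIT, VC-HIT, VC-HIT, L1-HIT, L1-HIT]

  [0] addr=0xa blk=2 s=0: MISS | VC []
  [1] addr=0x10 blk=4 s=0: MISS | VC [2]
  [2] addr=0x32 blk=12 s=0: MISS | VC [2, 4]
  [3] addr=0x32 blk=12 s=0: L1-HIT | VC [2, 4]
  [4] addr=0xb blk=2 s=0: VC-HIT | VC [12, 4]
  [5] addr=0x11 blk=4 s=0: VC-HIT | VC [12, 2]
  [6] addr=0x12 blk=4 s=0: L1-HIT | VC [12, 2]
  [7] addr=0x32 blk=12 s=0: VC-HIT | VC [4, 2]
  [8] addr=0x11 blk=4 s=0: VC-HIT | VC [12, 2]
  [9] addr=0x32 blk=12 s=0: VC-HIT | VC [4, 2]
  [10] addr=0x31 blk=12 s=0: L1-HIT | VC [4, 2]
  [11] addr=0x32 blk=12 s=0: L1-HIT | VC [4, 2]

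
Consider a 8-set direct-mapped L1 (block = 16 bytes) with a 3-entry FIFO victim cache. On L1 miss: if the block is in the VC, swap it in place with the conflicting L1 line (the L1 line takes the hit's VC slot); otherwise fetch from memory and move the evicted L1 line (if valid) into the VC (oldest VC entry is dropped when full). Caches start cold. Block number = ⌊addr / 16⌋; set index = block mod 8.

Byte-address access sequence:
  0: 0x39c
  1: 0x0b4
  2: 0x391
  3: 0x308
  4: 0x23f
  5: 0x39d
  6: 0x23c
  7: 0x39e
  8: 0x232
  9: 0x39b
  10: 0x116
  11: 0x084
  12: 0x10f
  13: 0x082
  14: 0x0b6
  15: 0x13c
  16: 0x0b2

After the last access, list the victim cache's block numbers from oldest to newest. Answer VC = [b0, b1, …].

VC = [16, 35, 19]

0: 0x39c (blk 57, set 1) → MISS  vc=[]
1: 0xb4 (blk 11, set 3) → MISS  vc=[]
2: 0x391 (blk 57, set 1) → L1-HIT  vc=[]
3: 0x308 (blk 48, set 0) → MISS  vc=[]
4: 0x23f (blk 35, set 3) → MISS  vc=[11]
5: 0x39d (blk 57, set 1) → L1-HIT  vc=[11]
6: 0x23c (blk 35, set 3) → L1-HIT  vc=[11]
7: 0x39e (blk 57, set 1) → L1-HIT  vc=[11]
8: 0x232 (blk 35, set 3) → L1-HIT  vc=[11]
9: 0x39b (blk 57, set 1) → L1-HIT  vc=[11]
10: 0x116 (blk 17, set 1) → MISS  vc=[11, 57]
11: 0x84 (blk 8, set 0) → MISS  vc=[11, 57, 48]
12: 0x10f (blk 16, set 0) → MISS  vc=[57, 48, 8]
13: 0x82 (blk 8, set 0) → VC-HIT  vc=[57, 48, 16]
14: 0xb6 (blk 11, set 3) → MISS  vc=[48, 16, 35]
15: 0x13c (blk 19, set 3) → MISS  vc=[16, 35, 11]
16: 0xb2 (blk 11, set 3) → VC-HIT  vc=[16, 35, 19]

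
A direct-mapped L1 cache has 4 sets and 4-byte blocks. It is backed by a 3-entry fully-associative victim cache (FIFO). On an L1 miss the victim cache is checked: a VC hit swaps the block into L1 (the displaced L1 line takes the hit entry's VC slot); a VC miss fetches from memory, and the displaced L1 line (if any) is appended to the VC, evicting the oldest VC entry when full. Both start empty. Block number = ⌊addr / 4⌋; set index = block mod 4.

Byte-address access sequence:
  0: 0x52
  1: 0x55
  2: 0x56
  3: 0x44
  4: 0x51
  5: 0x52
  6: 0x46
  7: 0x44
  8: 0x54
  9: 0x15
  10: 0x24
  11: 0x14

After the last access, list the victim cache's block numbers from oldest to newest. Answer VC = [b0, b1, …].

VC = [17, 21, 9]

0: 0x52 (blk 20, set 0) → MISS  vc=[]
1: 0x55 (blk 21, set 1) → MISS  vc=[]
2: 0x56 (blk 21, set 1) → L1-HIT  vc=[]
3: 0x44 (blk 17, set 1) → MISS  vc=[21]
4: 0x51 (blk 20, set 0) → L1-HIT  vc=[21]
5: 0x52 (blk 20, set 0) → L1-HIT  vc=[21]
6: 0x46 (blk 17, set 1) → L1-HIT  vc=[21]
7: 0x44 (blk 17, set 1) → L1-HIT  vc=[21]
8: 0x54 (blk 21, set 1) → VC-HIT  vc=[17]
9: 0x15 (blk 5, set 1) → MISS  vc=[17, 21]
10: 0x24 (blk 9, set 1) → MISS  vc=[17, 21, 5]
11: 0x14 (blk 5, set 1) → VC-HIT  vc=[17, 21, 9]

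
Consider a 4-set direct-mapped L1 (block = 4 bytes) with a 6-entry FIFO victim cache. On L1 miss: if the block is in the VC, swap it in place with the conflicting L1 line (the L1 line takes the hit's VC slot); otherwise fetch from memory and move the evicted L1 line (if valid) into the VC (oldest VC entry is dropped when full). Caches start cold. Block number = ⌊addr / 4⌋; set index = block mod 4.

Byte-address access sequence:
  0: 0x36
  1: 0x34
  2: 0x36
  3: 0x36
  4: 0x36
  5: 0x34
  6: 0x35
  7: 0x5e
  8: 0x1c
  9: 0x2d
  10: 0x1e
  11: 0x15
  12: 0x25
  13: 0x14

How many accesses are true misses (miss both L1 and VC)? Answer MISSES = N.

#0 0x36→b13/s1 MISS; vc=[]
#1 0x34→b13/s1 L1-HIT; vc=[]
#2 0x36→b13/s1 L1-HIT; vc=[]
#3 0x36→b13/s1 L1-HIT; vc=[]
#4 0x36→b13/s1 L1-HIT; vc=[]
#5 0x34→b13/s1 L1-HIT; vc=[]
#6 0x35→b13/s1 L1-HIT; vc=[]
#7 0x5e→b23/s3 MISS; vc=[]
#8 0x1c→b7/s3 MISS; vc=[23]
#9 0x2d→b11/s3 MISS; vc=[23,7]
#10 0x1e→b7/s3 VC-HIT; vc=[23,11]
#11 0x15→b5/s1 MISS; vc=[23,11,13]
#12 0x25→b9/s1 MISS; vc=[23,11,13,5]
#13 0x14→b5/s1 VC-HIT; vc=[23,11,13,9]

MISSES = 6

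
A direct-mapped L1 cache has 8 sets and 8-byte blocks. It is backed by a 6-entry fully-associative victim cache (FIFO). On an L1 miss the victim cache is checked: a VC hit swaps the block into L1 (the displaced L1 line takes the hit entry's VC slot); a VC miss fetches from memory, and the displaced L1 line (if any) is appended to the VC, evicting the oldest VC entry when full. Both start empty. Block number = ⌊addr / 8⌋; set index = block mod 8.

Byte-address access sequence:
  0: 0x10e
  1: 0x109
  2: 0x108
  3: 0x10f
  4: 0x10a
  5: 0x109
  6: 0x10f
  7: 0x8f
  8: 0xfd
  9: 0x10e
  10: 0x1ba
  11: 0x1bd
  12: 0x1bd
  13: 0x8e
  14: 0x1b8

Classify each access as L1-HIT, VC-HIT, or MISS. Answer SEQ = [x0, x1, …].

  [0] addr=0x10e blk=33 s=1: MISS | VC []
  [1] addr=0x109 blk=33 s=1: L1-HIT | VC []
  [2] addr=0x108 blk=33 s=1: L1-HIT | VC []
  [3] addr=0x10f blk=33 s=1: L1-HIT | VC []
  [4] addr=0x10a blk=33 s=1: L1-HIT | VC []
  [5] addr=0x109 blk=33 s=1: L1-HIT | VC []
  [6] addr=0x10f blk=33 s=1: L1-HIT | VC []
  [7] addr=0x8f blk=17 s=1: MISS | VC [33]
  [8] addr=0xfd blk=31 s=7: MISS | VC [33]
  [9] addr=0x10e blk=33 s=1: VC-HIT | VC [17]
  [10] addr=0x1ba blk=55 s=7: MISS | VC [17, 31]
  [11] addr=0x1bd blk=55 s=7: L1-HIT | VC [17, 31]
  [12] addr=0x1bd blk=55 s=7: L1-HIT | VC [17, 31]
  [13] addr=0x8e blk=17 s=1: VC-HIT | VC [33, 31]
  [14] addr=0x1b8 blk=55 s=7: L1-HIT | VC [33, 31]

SEQ = [MISS, L1-HIT, L1-HIT, L1-HIT, L1-HIT, L1-HIT, L1-HIT, MISS, MISS, VC-HIT, MISS, L1-HIT, L1-HIT, VC-HIT, L1-HIT]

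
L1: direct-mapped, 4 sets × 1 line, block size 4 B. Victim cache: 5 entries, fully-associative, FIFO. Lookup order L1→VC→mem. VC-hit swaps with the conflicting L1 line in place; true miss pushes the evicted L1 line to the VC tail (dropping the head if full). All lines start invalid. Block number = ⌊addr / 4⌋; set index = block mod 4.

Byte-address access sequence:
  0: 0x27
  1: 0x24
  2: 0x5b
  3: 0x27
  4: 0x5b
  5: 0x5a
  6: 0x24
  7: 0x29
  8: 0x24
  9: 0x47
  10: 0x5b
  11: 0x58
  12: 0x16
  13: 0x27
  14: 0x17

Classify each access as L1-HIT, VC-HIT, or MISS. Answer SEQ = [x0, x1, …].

SEQ = [MISS, L1-HIT, MISS, L1-HIT, L1-HIT, L1-HIT, L1-HIT, MISS, L1-HIT, MISS, VC-HIT, L1-HIT, MISS, VC-HIT, VC-HIT]

#0 0x27→b9/s1 MISS; vc=[]
#1 0x24→b9/s1 L1-HIT; vc=[]
#2 0x5b→b22/s2 MISS; vc=[]
#3 0x27→b9/s1 L1-HIT; vc=[]
#4 0x5b→b22/s2 L1-HIT; vc=[]
#5 0x5a→b22/s2 L1-HIT; vc=[]
#6 0x24→b9/s1 L1-HIT; vc=[]
#7 0x29→b10/s2 MISS; vc=[22]
#8 0x24→b9/s1 L1-HIT; vc=[22]
#9 0x47→b17/s1 MISS; vc=[22,9]
#10 0x5b→b22/s2 VC-HIT; vc=[10,9]
#11 0x58→b22/s2 L1-HIT; vc=[10,9]
#12 0x16→b5/s1 MISS; vc=[10,9,17]
#13 0x27→b9/s1 VC-HIT; vc=[10,5,17]
#14 0x17→b5/s1 VC-HIT; vc=[10,9,17]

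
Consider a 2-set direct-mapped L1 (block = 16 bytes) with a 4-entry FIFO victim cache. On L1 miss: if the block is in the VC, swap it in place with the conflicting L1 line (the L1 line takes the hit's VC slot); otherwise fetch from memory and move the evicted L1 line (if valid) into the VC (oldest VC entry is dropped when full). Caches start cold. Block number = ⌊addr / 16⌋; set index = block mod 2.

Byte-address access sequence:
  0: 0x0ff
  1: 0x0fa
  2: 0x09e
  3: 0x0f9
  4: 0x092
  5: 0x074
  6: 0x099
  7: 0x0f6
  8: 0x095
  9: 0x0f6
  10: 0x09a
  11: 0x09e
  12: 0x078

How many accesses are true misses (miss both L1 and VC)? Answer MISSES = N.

MISSES = 3

0: 0xff (blk 15, set 1) → MISS  vc=[]
1: 0xfa (blk 15, set 1) → L1-HIT  vc=[]
2: 0x9e (blk 9, set 1) → MISS  vc=[15]
3: 0xf9 (blk 15, set 1) → VC-HIT  vc=[9]
4: 0x92 (blk 9, set 1) → VC-HIT  vc=[15]
5: 0x74 (blk 7, set 1) → MISS  vc=[15, 9]
6: 0x99 (blk 9, set 1) → VC-HIT  vc=[15, 7]
7: 0xf6 (blk 15, set 1) → VC-HIT  vc=[9, 7]
8: 0x95 (blk 9, set 1) → VC-HIT  vc=[15, 7]
9: 0xf6 (blk 15, set 1) → VC-HIT  vc=[9, 7]
10: 0x9a (blk 9, set 1) → VC-HIT  vc=[15, 7]
11: 0x9e (blk 9, set 1) → L1-HIT  vc=[15, 7]
12: 0x78 (blk 7, set 1) → VC-HIT  vc=[15, 9]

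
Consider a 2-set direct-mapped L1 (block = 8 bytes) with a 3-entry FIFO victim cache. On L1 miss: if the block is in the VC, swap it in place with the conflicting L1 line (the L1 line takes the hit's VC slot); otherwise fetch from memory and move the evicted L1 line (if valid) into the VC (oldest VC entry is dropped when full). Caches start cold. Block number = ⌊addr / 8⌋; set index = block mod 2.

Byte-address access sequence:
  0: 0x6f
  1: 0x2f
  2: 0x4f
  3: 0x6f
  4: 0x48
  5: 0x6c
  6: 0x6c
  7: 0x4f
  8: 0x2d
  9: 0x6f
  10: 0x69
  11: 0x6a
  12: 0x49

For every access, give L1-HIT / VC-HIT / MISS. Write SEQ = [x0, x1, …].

#0 0x6f→b13/s1 MISS; vc=[]
#1 0x2f→b5/s1 MISS; vc=[13]
#2 0x4f→b9/s1 MISS; vc=[13,5]
#3 0x6f→b13/s1 VC-HIT; vc=[9,5]
#4 0x48→b9/s1 VC-HIT; vc=[13,5]
#5 0x6c→b13/s1 VC-HIT; vc=[9,5]
#6 0x6c→b13/s1 L1-HIT; vc=[9,5]
#7 0x4f→b9/s1 VC-HIT; vc=[13,5]
#8 0x2d→b5/s1 VC-HIT; vc=[13,9]
#9 0x6f→b13/s1 VC-HIT; vc=[5,9]
#10 0x69→b13/s1 L1-HIT; vc=[5,9]
#11 0x6a→b13/s1 L1-HIT; vc=[5,9]
#12 0x49→b9/s1 VC-HIT; vc=[5,13]

SEQ = [MISS, MISS, MISS, VC-HIT, VC-HIT, VC-HIT, L1-HIT, VC-HIT, VC-HIT, VC-HIT, L1-HIT, L1-HIT, VC-HIT]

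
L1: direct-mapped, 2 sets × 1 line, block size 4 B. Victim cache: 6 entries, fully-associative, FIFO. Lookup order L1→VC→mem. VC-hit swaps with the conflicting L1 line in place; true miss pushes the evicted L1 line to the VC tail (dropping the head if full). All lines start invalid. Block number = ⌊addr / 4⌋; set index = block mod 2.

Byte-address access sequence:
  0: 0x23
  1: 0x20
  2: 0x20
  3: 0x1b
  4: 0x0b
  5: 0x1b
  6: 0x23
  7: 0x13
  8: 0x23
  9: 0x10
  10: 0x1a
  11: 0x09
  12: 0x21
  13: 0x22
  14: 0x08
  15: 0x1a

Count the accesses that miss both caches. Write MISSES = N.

MISSES = 4

#0 0x23→b8/s0 MISS; vc=[]
#1 0x20→b8/s0 L1-HIT; vc=[]
#2 0x20→b8/s0 L1-HIT; vc=[]
#3 0x1b→b6/s0 MISS; vc=[8]
#4 0xb→b2/s0 MISS; vc=[8,6]
#5 0x1b→b6/s0 VC-HIT; vc=[8,2]
#6 0x23→b8/s0 VC-HIT; vc=[6,2]
#7 0x13→b4/s0 MISS; vc=[6,2,8]
#8 0x23→b8/s0 VC-HIT; vc=[6,2,4]
#9 0x10→b4/s0 VC-HIT; vc=[6,2,8]
#10 0x1a→b6/s0 VC-HIT; vc=[4,2,8]
#11 0x9→b2/s0 VC-HIT; vc=[4,6,8]
#12 0x21→b8/s0 VC-HIT; vc=[4,6,2]
#13 0x22→b8/s0 L1-HIT; vc=[4,6,2]
#14 0x8→b2/s0 VC-HIT; vc=[4,6,8]
#15 0x1a→b6/s0 VC-HIT; vc=[4,2,8]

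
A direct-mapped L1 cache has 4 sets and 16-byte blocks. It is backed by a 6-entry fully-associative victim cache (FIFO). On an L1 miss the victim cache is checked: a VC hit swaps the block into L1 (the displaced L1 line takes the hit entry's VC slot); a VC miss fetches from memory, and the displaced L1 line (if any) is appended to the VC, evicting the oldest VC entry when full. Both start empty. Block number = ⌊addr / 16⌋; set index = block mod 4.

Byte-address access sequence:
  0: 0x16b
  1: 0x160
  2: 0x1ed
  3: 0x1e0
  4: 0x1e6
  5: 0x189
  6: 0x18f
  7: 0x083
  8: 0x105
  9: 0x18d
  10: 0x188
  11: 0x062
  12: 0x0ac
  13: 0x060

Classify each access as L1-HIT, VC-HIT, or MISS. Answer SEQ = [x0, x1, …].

0: 0x16b (blk 22, set 2) → MISS  vc=[]
1: 0x160 (blk 22, set 2) → L1-HIT  vc=[]
2: 0x1ed (blk 30, set 2) → MISS  vc=[22]
3: 0x1e0 (blk 30, set 2) → L1-HIT  vc=[22]
4: 0x1e6 (blk 30, set 2) → L1-HIT  vc=[22]
5: 0x189 (blk 24, set 0) → MISS  vc=[22]
6: 0x18f (blk 24, set 0) → L1-HIT  vc=[22]
7: 0x83 (blk 8, set 0) → MISS  vc=[22, 24]
8: 0x105 (blk 16, set 0) → MISS  vc=[22, 24, 8]
9: 0x18d (blk 24, set 0) → VC-HIT  vc=[22, 16, 8]
10: 0x188 (blk 24, set 0) → L1-HIT  vc=[22, 16, 8]
11: 0x62 (blk 6, set 2) → MISS  vc=[22, 16, 8, 30]
12: 0xac (blk 10, set 2) → MISS  vc=[22, 16, 8, 30, 6]
13: 0x60 (blk 6, set 2) → VC-HIT  vc=[22, 16, 8, 30, 10]

SEQ = [MISS, L1-HIT, MISS, L1-HIT, L1-HIT, MISS, L1-HIT, MISS, MISS, VC-HIT, L1-HIT, MISS, MISS, VC-HIT]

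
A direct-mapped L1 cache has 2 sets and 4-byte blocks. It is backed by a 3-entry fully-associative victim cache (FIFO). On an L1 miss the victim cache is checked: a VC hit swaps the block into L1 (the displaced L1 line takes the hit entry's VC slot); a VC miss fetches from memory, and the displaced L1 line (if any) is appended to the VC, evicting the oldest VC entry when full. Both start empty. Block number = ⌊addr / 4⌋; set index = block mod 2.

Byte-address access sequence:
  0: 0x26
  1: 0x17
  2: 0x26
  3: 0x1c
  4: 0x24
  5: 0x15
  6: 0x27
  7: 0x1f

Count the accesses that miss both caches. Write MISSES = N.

MISSES = 3

  [0] addr=0x26 blk=9 s=1: MISS | VC []
  [1] addr=0x17 blk=5 s=1: MISS | VC [9]
  [2] addr=0x26 blk=9 s=1: VC-HIT | VC [5]
  [3] addr=0x1c blk=7 s=1: MISS | VC [5, 9]
  [4] addr=0x24 blk=9 s=1: VC-HIT | VC [5, 7]
  [5] addr=0x15 blk=5 s=1: VC-HIT | VC [9, 7]
  [6] addr=0x27 blk=9 s=1: VC-HIT | VC [5, 7]
  [7] addr=0x1f blk=7 s=1: VC-HIT | VC [5, 9]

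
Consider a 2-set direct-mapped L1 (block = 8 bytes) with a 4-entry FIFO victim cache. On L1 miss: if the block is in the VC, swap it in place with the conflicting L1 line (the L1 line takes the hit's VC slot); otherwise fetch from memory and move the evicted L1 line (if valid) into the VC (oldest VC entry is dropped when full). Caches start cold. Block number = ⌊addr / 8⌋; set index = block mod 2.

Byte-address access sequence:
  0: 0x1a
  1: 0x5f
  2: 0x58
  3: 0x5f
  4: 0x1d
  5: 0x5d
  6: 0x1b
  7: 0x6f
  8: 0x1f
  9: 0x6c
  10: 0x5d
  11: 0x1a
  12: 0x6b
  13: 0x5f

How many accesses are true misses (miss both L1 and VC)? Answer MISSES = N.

0: 0x1a (blk 3, set 1) → MISS  vc=[]
1: 0x5f (blk 11, set 1) → MISS  vc=[3]
2: 0x58 (blk 11, set 1) → L1-HIT  vc=[3]
3: 0x5f (blk 11, set 1) → L1-HIT  vc=[3]
4: 0x1d (blk 3, set 1) → VC-HIT  vc=[11]
5: 0x5d (blk 11, set 1) → VC-HIT  vc=[3]
6: 0x1b (blk 3, set 1) → VC-HIT  vc=[11]
7: 0x6f (blk 13, set 1) → MISS  vc=[11, 3]
8: 0x1f (blk 3, set 1) → VC-HIT  vc=[11, 13]
9: 0x6c (blk 13, set 1) → VC-HIT  vc=[11, 3]
10: 0x5d (blk 11, set 1) → VC-HIT  vc=[13, 3]
11: 0x1a (blk 3, set 1) → VC-HIT  vc=[13, 11]
12: 0x6b (blk 13, set 1) → VC-HIT  vc=[3, 11]
13: 0x5f (blk 11, set 1) → VC-HIT  vc=[3, 13]

MISSES = 3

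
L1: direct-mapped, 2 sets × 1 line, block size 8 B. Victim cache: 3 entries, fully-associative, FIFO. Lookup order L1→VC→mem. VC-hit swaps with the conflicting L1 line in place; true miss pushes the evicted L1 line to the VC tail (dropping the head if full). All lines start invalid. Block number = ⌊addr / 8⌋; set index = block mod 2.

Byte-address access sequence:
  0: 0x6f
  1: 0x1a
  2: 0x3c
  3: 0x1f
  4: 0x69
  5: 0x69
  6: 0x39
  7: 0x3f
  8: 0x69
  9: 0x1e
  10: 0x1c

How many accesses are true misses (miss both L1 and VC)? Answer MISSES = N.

MISSES = 3

  [0] addr=0x6f blk=13 s=1: MISS | VC []
  [1] addr=0x1a blk=3 s=1: MISS | VC [13]
  [2] addr=0x3c blk=7 s=1: MISS | VC [13, 3]
  [3] addr=0x1f blk=3 s=1: VC-HIT | VC [13, 7]
  [4] addr=0x69 blk=13 s=1: VC-HIT | VC [3, 7]
  [5] addr=0x69 blk=13 s=1: L1-HIT | VC [3, 7]
  [6] addr=0x39 blk=7 s=1: VC-HIT | VC [3, 13]
  [7] addr=0x3f blk=7 s=1: L1-HIT | VC [3, 13]
  [8] addr=0x69 blk=13 s=1: VC-HIT | VC [3, 7]
  [9] addr=0x1e blk=3 s=1: VC-HIT | VC [13, 7]
  [10] addr=0x1c blk=3 s=1: L1-HIT | VC [13, 7]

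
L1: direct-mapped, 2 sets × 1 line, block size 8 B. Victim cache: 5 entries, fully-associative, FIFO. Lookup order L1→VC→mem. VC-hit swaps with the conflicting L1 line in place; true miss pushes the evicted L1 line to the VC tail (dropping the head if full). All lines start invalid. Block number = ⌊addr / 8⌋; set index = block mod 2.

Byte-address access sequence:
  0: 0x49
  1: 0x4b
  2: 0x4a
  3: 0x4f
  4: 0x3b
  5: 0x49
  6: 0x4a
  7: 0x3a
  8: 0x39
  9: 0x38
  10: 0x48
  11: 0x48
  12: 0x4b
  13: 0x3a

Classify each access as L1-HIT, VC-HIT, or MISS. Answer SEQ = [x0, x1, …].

SEQ = [MISS, L1-HIT, L1-HIT, L1-HIT, MISS, VC-HIT, L1-HIT, VC-HIT, L1-HIT, L1-HIT, VC-HIT, L1-HIT, L1-HIT, VC-HIT]

#0 0x49→b9/s1 MISS; vc=[]
#1 0x4b→b9/s1 L1-HIT; vc=[]
#2 0x4a→b9/s1 L1-HIT; vc=[]
#3 0x4f→b9/s1 L1-HIT; vc=[]
#4 0x3b→b7/s1 MISS; vc=[9]
#5 0x49→b9/s1 VC-HIT; vc=[7]
#6 0x4a→b9/s1 L1-HIT; vc=[7]
#7 0x3a→b7/s1 VC-HIT; vc=[9]
#8 0x39→b7/s1 L1-HIT; vc=[9]
#9 0x38→b7/s1 L1-HIT; vc=[9]
#10 0x48→b9/s1 VC-HIT; vc=[7]
#11 0x48→b9/s1 L1-HIT; vc=[7]
#12 0x4b→b9/s1 L1-HIT; vc=[7]
#13 0x3a→b7/s1 VC-HIT; vc=[9]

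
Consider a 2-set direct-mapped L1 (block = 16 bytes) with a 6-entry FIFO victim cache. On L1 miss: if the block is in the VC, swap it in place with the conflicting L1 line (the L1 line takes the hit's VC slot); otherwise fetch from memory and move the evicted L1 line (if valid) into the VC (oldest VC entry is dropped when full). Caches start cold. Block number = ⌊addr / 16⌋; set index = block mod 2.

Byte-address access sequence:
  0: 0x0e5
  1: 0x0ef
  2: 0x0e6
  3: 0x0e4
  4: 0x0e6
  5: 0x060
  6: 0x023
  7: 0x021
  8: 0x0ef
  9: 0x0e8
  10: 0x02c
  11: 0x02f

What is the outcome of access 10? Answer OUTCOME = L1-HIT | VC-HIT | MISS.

#0 0xe5→b14/s0 MISS; vc=[]
#1 0xef→b14/s0 L1-HIT; vc=[]
#2 0xe6→b14/s0 L1-HIT; vc=[]
#3 0xe4→b14/s0 L1-HIT; vc=[]
#4 0xe6→b14/s0 L1-HIT; vc=[]
#5 0x60→b6/s0 MISS; vc=[14]
#6 0x23→b2/s0 MISS; vc=[14,6]
#7 0x21→b2/s0 L1-HIT; vc=[14,6]
#8 0xef→b14/s0 VC-HIT; vc=[2,6]
#9 0xe8→b14/s0 L1-HIT; vc=[2,6]
#10 0x2c→b2/s0 VC-HIT; vc=[14,6]
#11 0x2f→b2/s0 L1-HIT; vc=[14,6]

OUTCOME = VC-HIT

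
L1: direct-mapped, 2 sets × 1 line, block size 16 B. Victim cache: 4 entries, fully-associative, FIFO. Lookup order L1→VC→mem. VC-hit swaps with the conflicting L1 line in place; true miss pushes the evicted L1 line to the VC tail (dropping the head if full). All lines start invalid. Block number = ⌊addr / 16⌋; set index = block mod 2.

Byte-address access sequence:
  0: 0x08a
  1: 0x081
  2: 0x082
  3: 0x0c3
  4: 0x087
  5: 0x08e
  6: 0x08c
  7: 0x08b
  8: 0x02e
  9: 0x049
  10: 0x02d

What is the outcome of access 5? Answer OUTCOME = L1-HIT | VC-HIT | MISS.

0: 0x8a (blk 8, set 0) → MISS  vc=[]
1: 0x81 (blk 8, set 0) → L1-HIT  vc=[]
2: 0x82 (blk 8, set 0) → L1-HIT  vc=[]
3: 0xc3 (blk 12, set 0) → MISS  vc=[8]
4: 0x87 (blk 8, set 0) → VC-HIT  vc=[12]
5: 0x8e (blk 8, set 0) → L1-HIT  vc=[12]
6: 0x8c (blk 8, set 0) → L1-HIT  vc=[12]
7: 0x8b (blk 8, set 0) → L1-HIT  vc=[12]
8: 0x2e (blk 2, set 0) → MISS  vc=[12, 8]
9: 0x49 (blk 4, set 0) → MISS  vc=[12, 8, 2]
10: 0x2d (blk 2, set 0) → VC-HIT  vc=[12, 8, 4]

OUTCOME = L1-HIT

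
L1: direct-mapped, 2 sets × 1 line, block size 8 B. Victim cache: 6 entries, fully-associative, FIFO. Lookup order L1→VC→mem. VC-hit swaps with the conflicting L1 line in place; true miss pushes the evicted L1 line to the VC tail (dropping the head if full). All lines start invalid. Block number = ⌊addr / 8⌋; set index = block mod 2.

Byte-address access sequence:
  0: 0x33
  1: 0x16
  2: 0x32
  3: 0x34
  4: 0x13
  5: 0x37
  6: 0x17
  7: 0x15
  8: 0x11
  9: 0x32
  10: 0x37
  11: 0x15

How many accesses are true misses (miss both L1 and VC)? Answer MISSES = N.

MISSES = 2

#0 0x33→b6/s0 MISS; vc=[]
#1 0x16→b2/s0 MISS; vc=[6]
#2 0x32→b6/s0 VC-HIT; vc=[2]
#3 0x34→b6/s0 L1-HIT; vc=[2]
#4 0x13→b2/s0 VC-HIT; vc=[6]
#5 0x37→b6/s0 VC-HIT; vc=[2]
#6 0x17→b2/s0 VC-HIT; vc=[6]
#7 0x15→b2/s0 L1-HIT; vc=[6]
#8 0x11→b2/s0 L1-HIT; vc=[6]
#9 0x32→b6/s0 VC-HIT; vc=[2]
#10 0x37→b6/s0 L1-HIT; vc=[2]
#11 0x15→b2/s0 VC-HIT; vc=[6]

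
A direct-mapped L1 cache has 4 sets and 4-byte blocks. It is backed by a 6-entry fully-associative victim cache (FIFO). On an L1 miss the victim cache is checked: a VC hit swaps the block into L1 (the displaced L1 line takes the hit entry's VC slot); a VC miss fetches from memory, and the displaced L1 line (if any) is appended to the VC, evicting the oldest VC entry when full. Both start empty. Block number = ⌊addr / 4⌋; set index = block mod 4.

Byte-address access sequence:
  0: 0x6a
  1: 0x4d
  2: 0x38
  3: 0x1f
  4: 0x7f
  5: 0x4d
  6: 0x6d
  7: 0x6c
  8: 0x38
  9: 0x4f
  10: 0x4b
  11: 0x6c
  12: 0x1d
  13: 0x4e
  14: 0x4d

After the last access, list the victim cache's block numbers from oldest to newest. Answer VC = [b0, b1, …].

  [0] addr=0x6a blk=26 s=2: MISS | VC []
  [1] addr=0x4d blk=19 s=3: MISS | VC []
  [2] addr=0x38 blk=14 s=2: MISS | VC [26]
  [3] addr=0x1f blk=7 s=3: MISS | VC [26, 19]
  [4] addr=0x7f blk=31 s=3: MISS | VC [26, 19, 7]
  [5] addr=0x4d blk=19 s=3: VC-HIT | VC [26, 31, 7]
  [6] addr=0x6d blk=27 s=3: MISS | VC [26, 31, 7, 19]
  [7] addr=0x6c blk=27 s=3: L1-HIT | VC [26, 31, 7, 19]
  [8] addr=0x38 blk=14 s=2: L1-HIT | VC [26, 31, 7, 19]
  [9] addr=0x4f blk=19 s=3: VC-HIT | VC [26, 31, 7, 27]
  [10] addr=0x4b blk=18 s=2: MISS | VC [26, 31, 7, 27, 14]
  [11] addr=0x6c blk=27 s=3: VC-HIT | VC [26, 31, 7, 19, 14]
  [12] addr=0x1d blk=7 s=3: VC-HIT | VC [26, 31, 27, 19, 14]
  [13] addr=0x4e blk=19 s=3: VC-HIT | VC [26, 31, 27, 7, 14]
  [14] addr=0x4d blk=19 s=3: L1-HIT | VC [26, 31, 27, 7, 14]

VC = [26, 31, 27, 7, 14]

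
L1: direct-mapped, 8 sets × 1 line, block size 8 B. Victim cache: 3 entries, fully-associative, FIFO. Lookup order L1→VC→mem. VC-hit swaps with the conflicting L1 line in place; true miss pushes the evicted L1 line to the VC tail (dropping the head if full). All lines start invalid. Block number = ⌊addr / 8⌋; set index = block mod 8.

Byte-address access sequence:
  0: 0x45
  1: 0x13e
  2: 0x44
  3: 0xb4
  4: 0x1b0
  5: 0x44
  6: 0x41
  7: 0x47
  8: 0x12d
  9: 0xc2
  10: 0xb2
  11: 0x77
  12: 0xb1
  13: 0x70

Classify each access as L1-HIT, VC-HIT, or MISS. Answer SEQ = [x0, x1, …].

0: 0x45 (blk 8, set 0) → MISS  vc=[]
1: 0x13e (blk 39, set 7) → MISS  vc=[]
2: 0x44 (blk 8, set 0) → L1-HIT  vc=[]
3: 0xb4 (blk 22, set 6) → MISS  vc=[]
4: 0x1b0 (blk 54, set 6) → MISS  vc=[22]
5: 0x44 (blk 8, set 0) → L1-HIT  vc=[22]
6: 0x41 (blk 8, set 0) → L1-HIT  vc=[22]
7: 0x47 (blk 8, set 0) → L1-HIT  vc=[22]
8: 0x12d (blk 37, set 5) → MISS  vc=[22]
9: 0xc2 (blk 24, set 0) → MISS  vc=[22, 8]
10: 0xb2 (blk 22, set 6) → VC-HIT  vc=[54, 8]
11: 0x77 (blk 14, set 6) → MISS  vc=[54, 8, 22]
12: 0xb1 (blk 22, set 6) → VC-HIT  vc=[54, 8, 14]
13: 0x70 (blk 14, set 6) → VC-HIT  vc=[54, 8, 22]

SEQ = [MISS, MISS, L1-HIT, MISS, MISS, L1-HIT, L1-HIT, L1-HIT, MISS, MISS, VC-HIT, MISS, VC-HIT, VC-HIT]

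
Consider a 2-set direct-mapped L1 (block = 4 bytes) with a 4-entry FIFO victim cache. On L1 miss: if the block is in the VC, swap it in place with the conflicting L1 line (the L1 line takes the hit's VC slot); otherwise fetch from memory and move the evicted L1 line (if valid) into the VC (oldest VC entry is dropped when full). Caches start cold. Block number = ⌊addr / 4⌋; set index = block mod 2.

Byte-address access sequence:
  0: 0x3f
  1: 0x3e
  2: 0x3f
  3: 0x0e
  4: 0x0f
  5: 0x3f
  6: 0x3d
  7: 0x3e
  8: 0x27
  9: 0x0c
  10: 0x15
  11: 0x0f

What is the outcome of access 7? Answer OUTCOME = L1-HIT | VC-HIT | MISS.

#0 0x3f→b15/s1 MISS; vc=[]
#1 0x3e→b15/s1 L1-HIT; vc=[]
#2 0x3f→b15/s1 L1-HIT; vc=[]
#3 0xe→b3/s1 MISS; vc=[15]
#4 0xf→b3/s1 L1-HIT; vc=[15]
#5 0x3f→b15/s1 VC-HIT; vc=[3]
#6 0x3d→b15/s1 L1-HIT; vc=[3]
#7 0x3e→b15/s1 L1-HIT; vc=[3]
#8 0x27→b9/s1 MISS; vc=[3,15]
#9 0xc→b3/s1 VC-HIT; vc=[9,15]
#10 0x15→b5/s1 MISS; vc=[9,15,3]
#11 0xf→b3/s1 VC-HIT; vc=[9,15,5]

OUTCOME = L1-HIT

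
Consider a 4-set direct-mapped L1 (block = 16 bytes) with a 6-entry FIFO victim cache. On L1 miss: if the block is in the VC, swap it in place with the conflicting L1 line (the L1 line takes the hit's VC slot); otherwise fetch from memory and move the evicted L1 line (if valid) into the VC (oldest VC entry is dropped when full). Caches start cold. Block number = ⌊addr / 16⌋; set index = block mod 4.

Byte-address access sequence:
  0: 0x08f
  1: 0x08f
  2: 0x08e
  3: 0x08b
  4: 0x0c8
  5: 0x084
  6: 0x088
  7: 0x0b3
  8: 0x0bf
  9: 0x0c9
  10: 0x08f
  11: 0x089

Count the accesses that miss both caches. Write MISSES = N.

MISSES = 3

#0 0x8f→b8/s0 MISS; vc=[]
#1 0x8f→b8/s0 L1-HIT; vc=[]
#2 0x8e→b8/s0 L1-HIT; vc=[]
#3 0x8b→b8/s0 L1-HIT; vc=[]
#4 0xc8→b12/s0 MISS; vc=[8]
#5 0x84→b8/s0 VC-HIT; vc=[12]
#6 0x88→b8/s0 L1-HIT; vc=[12]
#7 0xb3→b11/s3 MISS; vc=[12]
#8 0xbf→b11/s3 L1-HIT; vc=[12]
#9 0xc9→b12/s0 VC-HIT; vc=[8]
#10 0x8f→b8/s0 VC-HIT; vc=[12]
#11 0x89→b8/s0 L1-HIT; vc=[12]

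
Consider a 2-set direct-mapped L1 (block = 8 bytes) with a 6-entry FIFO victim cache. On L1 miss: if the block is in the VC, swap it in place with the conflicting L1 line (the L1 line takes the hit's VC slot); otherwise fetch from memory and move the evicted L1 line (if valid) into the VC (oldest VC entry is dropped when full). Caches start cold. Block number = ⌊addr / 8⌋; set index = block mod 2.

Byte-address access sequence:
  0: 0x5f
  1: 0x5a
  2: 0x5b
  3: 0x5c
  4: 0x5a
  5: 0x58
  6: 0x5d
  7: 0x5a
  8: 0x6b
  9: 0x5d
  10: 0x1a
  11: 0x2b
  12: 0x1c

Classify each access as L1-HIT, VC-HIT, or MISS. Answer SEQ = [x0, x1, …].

0: 0x5f (blk 11, set 1) → MISS  vc=[]
1: 0x5a (blk 11, set 1) → L1-HIT  vc=[]
2: 0x5b (blk 11, set 1) → L1-HIT  vc=[]
3: 0x5c (blk 11, set 1) → L1-HIT  vc=[]
4: 0x5a (blk 11, set 1) → L1-HIT  vc=[]
5: 0x58 (blk 11, set 1) → L1-HIT  vc=[]
6: 0x5d (blk 11, set 1) → L1-HIT  vc=[]
7: 0x5a (blk 11, set 1) → L1-HIT  vc=[]
8: 0x6b (blk 13, set 1) → MISS  vc=[11]
9: 0x5d (blk 11, set 1) → VC-HIT  vc=[13]
10: 0x1a (blk 3, set 1) → MISS  vc=[13, 11]
11: 0x2b (blk 5, set 1) → MISS  vc=[13, 11, 3]
12: 0x1c (blk 3, set 1) → VC-HIT  vc=[13, 11, 5]

SEQ = [MISS, L1-HIT, L1-HIT, L1-HIT, L1-HIT, L1-HIT, L1-HIT, L1-HIT, MISS, VC-HIT, MISS, MISS, VC-HIT]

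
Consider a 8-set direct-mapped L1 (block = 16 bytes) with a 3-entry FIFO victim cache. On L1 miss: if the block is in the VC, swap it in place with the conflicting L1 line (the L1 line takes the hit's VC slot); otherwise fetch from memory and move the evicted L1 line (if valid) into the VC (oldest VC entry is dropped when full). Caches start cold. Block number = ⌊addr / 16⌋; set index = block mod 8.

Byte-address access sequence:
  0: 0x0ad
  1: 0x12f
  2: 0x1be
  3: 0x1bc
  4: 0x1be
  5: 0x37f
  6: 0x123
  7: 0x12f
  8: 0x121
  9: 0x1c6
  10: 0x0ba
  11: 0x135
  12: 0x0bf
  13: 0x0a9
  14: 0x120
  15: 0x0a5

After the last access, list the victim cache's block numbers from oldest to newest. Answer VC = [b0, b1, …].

#0 0xad→b10/s2 MISS; vc=[]
#1 0x12f→b18/s2 MISS; vc=[10]
#2 0x1be→b27/s3 MISS; vc=[10]
#3 0x1bc→b27/s3 L1-HIT; vc=[10]
#4 0x1be→b27/s3 L1-HIT; vc=[10]
#5 0x37f→b55/s7 MISS; vc=[10]
#6 0x123→b18/s2 L1-HIT; vc=[10]
#7 0x12f→b18/s2 L1-HIT; vc=[10]
#8 0x121→b18/s2 L1-HIT; vc=[10]
#9 0x1c6→b28/s4 MISS; vc=[10]
#10 0xba→b11/s3 MISS; vc=[10,27]
#11 0x135→b19/s3 MISS; vc=[10,27,11]
#12 0xbf→b11/s3 VC-HIT; vc=[10,27,19]
#13 0xa9→b10/s2 VC-HIT; vc=[18,27,19]
#14 0x120→b18/s2 VC-HIT; vc=[10,27,19]
#15 0xa5→b10/s2 VC-HIT; vc=[18,27,19]

VC = [18, 27, 19]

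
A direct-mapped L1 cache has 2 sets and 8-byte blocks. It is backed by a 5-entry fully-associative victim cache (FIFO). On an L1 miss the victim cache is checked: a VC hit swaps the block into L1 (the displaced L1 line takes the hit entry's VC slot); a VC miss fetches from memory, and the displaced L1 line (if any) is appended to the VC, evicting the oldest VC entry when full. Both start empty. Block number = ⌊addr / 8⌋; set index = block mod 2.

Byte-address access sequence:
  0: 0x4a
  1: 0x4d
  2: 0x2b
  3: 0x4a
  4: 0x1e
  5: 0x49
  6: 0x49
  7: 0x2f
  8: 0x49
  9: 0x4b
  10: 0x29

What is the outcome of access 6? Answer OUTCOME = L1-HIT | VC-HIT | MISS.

  [0] addr=0x4a blk=9 s=1: MISS | VC []
  [1] addr=0x4d blk=9 s=1: L1-HIT | VC []
  [2] addr=0x2b blk=5 s=1: MISS | VC [9]
  [3] addr=0x4a blk=9 s=1: VC-HIT | VC [5]
  [4] addr=0x1e blk=3 s=1: MISS | VC [5, 9]
  [5] addr=0x49 blk=9 s=1: VC-HIT | VC [5, 3]
  [6] addr=0x49 blk=9 s=1: L1-HIT | VC [5, 3]
  [7] addr=0x2f blk=5 s=1: VC-HIT | VC [9, 3]
  [8] addr=0x49 blk=9 s=1: VC-HIT | VC [5, 3]
  [9] addr=0x4b blk=9 s=1: L1-HIT | VC [5, 3]
  [10] addr=0x29 blk=5 s=1: VC-HIT | VC [9, 3]

OUTCOME = L1-HIT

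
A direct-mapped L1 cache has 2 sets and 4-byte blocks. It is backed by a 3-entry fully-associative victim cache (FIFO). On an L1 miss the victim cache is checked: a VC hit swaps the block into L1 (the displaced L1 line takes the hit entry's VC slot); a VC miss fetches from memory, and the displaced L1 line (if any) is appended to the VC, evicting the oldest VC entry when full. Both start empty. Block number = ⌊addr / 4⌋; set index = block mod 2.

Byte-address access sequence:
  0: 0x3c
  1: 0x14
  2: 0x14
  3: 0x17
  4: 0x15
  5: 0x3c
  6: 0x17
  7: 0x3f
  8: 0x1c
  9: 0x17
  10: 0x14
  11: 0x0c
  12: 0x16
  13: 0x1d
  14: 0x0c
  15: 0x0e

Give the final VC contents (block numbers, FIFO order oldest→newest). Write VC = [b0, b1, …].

VC = [5, 15, 7]

  [0] addr=0x3c blk=15 s=1: MISS | VC []
  [1] addr=0x14 blk=5 s=1: MISS | VC [15]
  [2] addr=0x14 blk=5 s=1: L1-HIT | VC [15]
  [3] addr=0x17 blk=5 s=1: L1-HIT | VC [15]
  [4] addr=0x15 blk=5 s=1: L1-HIT | VC [15]
  [5] addr=0x3c blk=15 s=1: VC-HIT | VC [5]
  [6] addr=0x17 blk=5 s=1: VC-HIT | VC [15]
  [7] addr=0x3f blk=15 s=1: VC-HIT | VC [5]
  [8] addr=0x1c blk=7 s=1: MISS | VC [5, 15]
  [9] addr=0x17 blk=5 s=1: VC-HIT | VC [7, 15]
  [10] addr=0x14 blk=5 s=1: L1-HIT | VC [7, 15]
  [11] addr=0xc blk=3 s=1: MISS | VC [7, 15, 5]
  [12] addr=0x16 blk=5 s=1: VC-HIT | VC [7, 15, 3]
  [13] addr=0x1d blk=7 s=1: VC-HIT | VC [5, 15, 3]
  [14] addr=0xc blk=3 s=1: VC-HIT | VC [5, 15, 7]
  [15] addr=0xe blk=3 s=1: L1-HIT | VC [5, 15, 7]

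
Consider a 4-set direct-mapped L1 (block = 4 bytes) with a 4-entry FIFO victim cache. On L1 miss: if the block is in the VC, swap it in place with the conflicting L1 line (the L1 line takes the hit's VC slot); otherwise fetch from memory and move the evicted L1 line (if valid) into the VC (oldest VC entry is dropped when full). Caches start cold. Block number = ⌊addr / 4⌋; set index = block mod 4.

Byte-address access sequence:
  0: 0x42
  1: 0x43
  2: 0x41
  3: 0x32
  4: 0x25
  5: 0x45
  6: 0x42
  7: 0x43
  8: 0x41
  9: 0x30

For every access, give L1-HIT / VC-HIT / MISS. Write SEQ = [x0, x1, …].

SEQ = [MISS, L1-HIT, L1-HIT, MISS, MISS, MISS, VC-HIT, L1-HIT, L1-HIT, VC-HIT]

#0 0x42→b16/s0 MISS; vc=[]
#1 0x43→b16/s0 L1-HIT; vc=[]
#2 0x41→b16/s0 L1-HIT; vc=[]
#3 0x32→b12/s0 MISS; vc=[16]
#4 0x25→b9/s1 MISS; vc=[16]
#5 0x45→b17/s1 MISS; vc=[16,9]
#6 0x42→b16/s0 VC-HIT; vc=[12,9]
#7 0x43→b16/s0 L1-HIT; vc=[12,9]
#8 0x41→b16/s0 L1-HIT; vc=[12,9]
#9 0x30→b12/s0 VC-HIT; vc=[16,9]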